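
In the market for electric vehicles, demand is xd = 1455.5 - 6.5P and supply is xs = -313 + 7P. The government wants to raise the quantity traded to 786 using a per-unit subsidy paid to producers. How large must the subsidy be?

Required subsidy s = 54 per unit

At x = 786, invert demand for the buyer price: Pb = (1455.5 − 786)/6.5 = 103; invert supply for the seller price: Ps = (786 − (-313))/7 = 157.
The subsidy must fill the gap: s = Ps − Pb = 157 − 103 = 54.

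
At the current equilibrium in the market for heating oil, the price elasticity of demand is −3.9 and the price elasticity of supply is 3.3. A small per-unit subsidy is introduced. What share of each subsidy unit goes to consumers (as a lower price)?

For a small subsidy around the equilibrium, the benefit split depends on the relative slopes, which at a point are proportional to the elasticities.
Buyer share = εs/(εs + |εd|) = 3.3/(3.3 + 3.9) = 11/24; seller share = |εd|/(εs + |εd|) = 13/24.

Consumer share = 11/24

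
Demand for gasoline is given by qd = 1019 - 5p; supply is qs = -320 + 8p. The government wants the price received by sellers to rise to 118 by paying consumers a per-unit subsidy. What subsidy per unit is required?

Required subsidy s = 39 per unit

At a seller price of 118, quantity supplied is -320 + 8·118 = 624.
Buyers absorb 624 only when they pay pb with 1019 − 5·pb = 624, i.e. pb = 79.
s = ps − pb = 118 − 79 = 39.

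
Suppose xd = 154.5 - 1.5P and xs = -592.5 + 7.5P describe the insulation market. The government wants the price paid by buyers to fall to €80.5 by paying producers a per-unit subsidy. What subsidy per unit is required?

At a buyer price of 80.5, quantity demanded is 154.5 − 1.5·80.5 = 33.75.
Sellers supply 33.75 only when they receive Ps with -592.5 + 7.5·Ps = 33.75, i.e. Ps = 83.5.
s = Ps − Pb = 83.5 − 80.5 = 3.

Required subsidy s = €3 per unit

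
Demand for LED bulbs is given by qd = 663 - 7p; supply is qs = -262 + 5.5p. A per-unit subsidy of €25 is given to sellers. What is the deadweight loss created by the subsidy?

Pre-subsidy: 663 - 7p = -262 + 5.5p gives p* = 74, q* = 145.
With the subsidy, sellers receive ps = pb + 25 for each unit, where pb is the price buyers pay.
Supply in terms of pb becomes qs = -262 + 5.5(pb + 25) = -124.5 + 5.5pb. Setting this equal to demand: 663 - 7pb = -124.5 + 5.5pb, so pb = 63.
Sellers receive ps = 63 + 25 = 88; q' = 663 − 7·63 = 222.
The subsidy expands output by 222 − 145 = 77 past the efficient level; on those units the gap between marginal cost and willingness to pay runs from 0 up to 25.
DWL = ½ × 25 × 77 = 962.5.

Deadweight loss = €962.5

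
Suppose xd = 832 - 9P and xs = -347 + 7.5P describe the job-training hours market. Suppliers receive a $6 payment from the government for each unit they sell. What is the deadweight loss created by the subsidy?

Pre-subsidy: 832 - 9P = -347 + 7.5P gives P* = 786/11, x* = 2078/11.
With the subsidy, sellers receive Ps = Pb + 6 for each unit, where Pb is the price buyers pay.
Supply in terms of Pb becomes xs = -347 + 7.5(Pb + 6) = -302 + 7.5Pb. Setting this equal to demand: 832 - 9Pb = -302 + 7.5Pb, so Pb = 756/11.
Sellers receive Ps = 756/11 + 6 = 822/11; x' = 832 − 9·(756/11) = 2348/11.
The subsidy expands output by 2348/11 − 2078/11 = 270/11 past the efficient level; on those units the gap between marginal cost and willingness to pay runs from 0 up to 6.
DWL = ½ × 6 × 270/11 = 810/11.

Deadweight loss = 810/11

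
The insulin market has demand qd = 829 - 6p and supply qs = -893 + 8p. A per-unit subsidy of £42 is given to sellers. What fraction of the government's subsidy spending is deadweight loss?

DWL / government spending = 72/235

Pre-subsidy: 829 - 6p = -893 + 8p gives p* = 123, q* = 91.
With the subsidy, sellers receive ps = pb + 42 for each unit, where pb is the price buyers pay.
Supply in terms of pb becomes qs = -893 + 8(pb + 42) = -557 + 8pb. Setting this equal to demand: 829 - 6pb = -557 + 8pb, so pb = 99.
Sellers receive ps = 99 + 42 = 141; q' = 829 − 6·99 = 235.
ΔCS = ½(91 + 235)(123 − 99) = 3912; ΔPS = ½(91 + 235)(141 − 123) = 2934.
Government spending = 42 × 235 = 9870.
DWL = ½ × 42 × (235 − 91) = 3024; fraction = 3024 / 9870 = 72/235.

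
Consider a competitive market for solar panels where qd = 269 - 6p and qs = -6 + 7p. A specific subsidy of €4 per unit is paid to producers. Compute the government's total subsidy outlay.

Government cost = €620

Pre-subsidy: 269 - 6p = -6 + 7p gives p* = 275/13, q* = 1847/13.
With the subsidy, sellers receive ps = pb + 4 for each unit, where pb is the price buyers pay.
Supply in terms of pb becomes qs = -6 + 7(pb + 4) = 22 + 7pb. Setting this equal to demand: 269 - 6pb = 22 + 7pb, so pb = 19.
Sellers receive ps = 19 + 4 = 23; q' = 269 − 6·19 = 155.
Government outlay = subsidy × quantity = 4 × 155 = 620.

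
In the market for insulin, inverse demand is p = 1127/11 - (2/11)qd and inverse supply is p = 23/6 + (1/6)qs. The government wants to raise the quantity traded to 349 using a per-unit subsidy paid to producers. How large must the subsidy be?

Required subsidy s = 23 per unit

At q = 349, from the demand curve buyers pay pb = 1127/11 − (2/11)·349 = 39; from the supply curve sellers need ps = 23/6 + (1/6)·349 = 62.
The subsidy must fill the gap: s = ps − pb = 62 − 39 = 23.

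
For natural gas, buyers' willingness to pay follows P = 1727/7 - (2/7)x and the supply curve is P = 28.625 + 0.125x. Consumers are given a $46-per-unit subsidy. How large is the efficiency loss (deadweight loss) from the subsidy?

Pre-subsidy: 1727/7 - (2/7)x = 28.625 + 0.125x gives x* = 531 and P* = 95.
With the rebate, buyers effectively pay Pb = Ps − 46, where Ps is the price sellers receive.
On the curves, Pb = 1727/7 - (2/7)x and Ps = 28.625 + 0.125x; the wedge Ps − Pb = 46 gives 28.625 + 0.125x − (1727/7 - (2/7)x) = 46, so x' = 643.
Then Pb = 1727/7 − (2/7)·643 = 63 and Ps = 28.625 + 0.125·643 = 109.
The subsidy expands output by 643 − 531 = 112 past the efficient level; on those units the gap between marginal cost and willingness to pay runs from 0 up to 46.
DWL = ½ × 46 × 112 = 2576.

Deadweight loss = $2576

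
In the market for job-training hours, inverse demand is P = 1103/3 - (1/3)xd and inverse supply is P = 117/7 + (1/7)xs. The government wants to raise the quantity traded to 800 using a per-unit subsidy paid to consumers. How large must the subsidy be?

At x = 800, from the demand curve buyers pay Pb = 1103/3 − (1/3)·800 = 101; from the supply curve sellers need Ps = 117/7 + (1/7)·800 = 131.
The subsidy must fill the gap: s = Ps − Pb = 131 − 101 = 30.

Required subsidy s = 30 per unit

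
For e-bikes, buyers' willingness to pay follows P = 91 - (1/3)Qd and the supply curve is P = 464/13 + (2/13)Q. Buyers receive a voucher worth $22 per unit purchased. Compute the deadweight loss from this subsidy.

Pre-subsidy: 91 - (1/3)Q = 464/13 + (2/13)Q gives Q* = 2157/19 and P* = 1010/19.
With the rebate, buyers effectively pay Pb = Ps − 22, where Ps is the price sellers receive.
On the curves, Pb = 91 - (1/3)Q and Ps = 464/13 + (2/13)Q; the wedge Ps − Pb = 22 gives 464/13 + (2/13)Q − (91 - (1/3)Q) = 22, so Q' = 3015/19.
Then Pb = 91 − (1/3)·(3015/19) = 724/19 and Ps = 464/13 + (2/13)·(3015/19) = 1142/19.
The subsidy expands output by 3015/19 − 2157/19 = 858/19 past the efficient level; on those units the gap between marginal cost and willingness to pay runs from 0 up to 22.
DWL = ½ × 22 × 858/19 = 9438/19.

Deadweight loss = 9438/19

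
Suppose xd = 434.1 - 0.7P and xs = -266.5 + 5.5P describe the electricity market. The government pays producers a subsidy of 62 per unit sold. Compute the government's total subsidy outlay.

Government cost = 24397

Pre-subsidy: 434.1 - 0.7P = -266.5 + 5.5P gives P* = 113, x* = 355.
With the subsidy, sellers receive Ps = Pb + 62 for each unit, where Pb is the price buyers pay.
Supply in terms of Pb becomes xs = -266.5 + 5.5(Pb + 62) = 74.5 + 5.5Pb. Setting this equal to demand: 434.1 - 0.7Pb = 74.5 + 5.5Pb, so Pb = 58.
Sellers receive Ps = 58 + 62 = 120; x' = 434.1 − 0.7·58 = 393.5.
Government outlay = subsidy × quantity = 62 × 393.5 = 24397.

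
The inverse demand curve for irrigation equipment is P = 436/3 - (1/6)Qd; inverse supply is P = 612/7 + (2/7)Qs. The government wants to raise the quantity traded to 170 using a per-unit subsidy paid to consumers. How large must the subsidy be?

At Q = 170, from the demand curve buyers pay Pb = 436/3 − (1/6)·170 = 117; from the supply curve sellers need Ps = 612/7 + (2/7)·170 = 136.
The subsidy must fill the gap: s = Ps − Pb = 136 − 117 = 19.

Required subsidy s = 19 per unit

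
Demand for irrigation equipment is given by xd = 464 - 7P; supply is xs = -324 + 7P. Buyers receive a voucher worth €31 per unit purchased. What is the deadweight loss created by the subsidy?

Deadweight loss = €1681.75

Pre-subsidy: 464 - 7P = -324 + 7P gives P* = 394/7, x* = 70.
With the rebate, buyers effectively pay Pb = Ps − 31, where Ps is the price sellers receive.
Demand in terms of Ps becomes xd = 464 − 7(Ps − 31) = 681 - 7Ps. Setting this equal to supply: 681 - 7Ps = -324 + 7Ps, so Ps = 1005/14.
Buyers pay Pb = 1005/14 − 31 = 571/14; x' = -324 + 7·(1005/14) = 178.5.
The subsidy expands output by 178.5 − 70 = 108.5 past the efficient level; on those units the gap between marginal cost and willingness to pay runs from 0 up to 31.
DWL = ½ × 31 × 108.5 = 1681.75.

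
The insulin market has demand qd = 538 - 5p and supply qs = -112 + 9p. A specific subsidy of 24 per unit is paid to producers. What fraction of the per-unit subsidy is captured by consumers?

Pre-subsidy: 538 - 5p = -112 + 9p gives p* = 325/7, q* = 2141/7.
With the subsidy, sellers receive ps = pb + 24 for each unit, where pb is the price buyers pay.
Supply in terms of pb becomes qs = -112 + 9(pb + 24) = 104 + 9pb. Setting this equal to demand: 538 - 5pb = 104 + 9pb, so pb = 31.
Sellers receive ps = 31 + 24 = 55; q' = 538 − 5·31 = 383.
Buyers' price falls by p* − pb = 325/7 − 31 = 108/7; sellers' price rises by ps − p* = 55 − 325/7 = 60/7.
So consumers capture (108/7)/24 = 9/14 of each unit of subsidy.

Consumer share = 9/14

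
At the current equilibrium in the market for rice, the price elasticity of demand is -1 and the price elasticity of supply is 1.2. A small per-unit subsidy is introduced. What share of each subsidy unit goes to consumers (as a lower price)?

For a small subsidy around the equilibrium, the benefit split depends on the relative slopes, which at a point are proportional to the elasticities.
Buyer share = εs/(εs + |εd|) = 1.2/(1.2 + 1) = 6/11; seller share = |εd|/(εs + |εd|) = 5/11.

Consumer share = 6/11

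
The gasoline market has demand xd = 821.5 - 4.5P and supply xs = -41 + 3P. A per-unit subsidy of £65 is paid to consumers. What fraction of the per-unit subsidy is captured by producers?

Pre-subsidy: 821.5 - 4.5P = -41 + 3P gives P* = 115, x* = 304.
With the rebate, buyers effectively pay Pb = Ps − 65, where Ps is the price sellers receive.
Demand in terms of Ps becomes xd = 821.5 − 4.5(Ps − 65) = 1114 - 4.5Ps. Setting this equal to supply: 1114 - 4.5Ps = -41 + 3Ps, so Ps = 154.
Buyers pay Pb = 154 − 65 = 89; x' = -41 + 3·154 = 421.
Buyers' price falls by P* − Pb = 115 − 89 = 26; sellers' price rises by Ps − P* = 154 − 115 = 39.
So producers capture 39/65 = 0.6 of each unit of subsidy.

Producer share = 0.6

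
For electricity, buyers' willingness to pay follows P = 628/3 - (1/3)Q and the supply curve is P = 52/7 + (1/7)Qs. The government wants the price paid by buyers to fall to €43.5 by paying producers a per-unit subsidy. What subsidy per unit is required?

Required subsidy s = €35 per unit

At a buyer price of 43.5, quantity demanded is 628 − 3·43.5 = 497.5.
Sellers supply 497.5 only when they receive Ps = 52/7 + (1/7)·497.5 = 78.5.
s = Ps − Pb = 78.5 − 43.5 = 35.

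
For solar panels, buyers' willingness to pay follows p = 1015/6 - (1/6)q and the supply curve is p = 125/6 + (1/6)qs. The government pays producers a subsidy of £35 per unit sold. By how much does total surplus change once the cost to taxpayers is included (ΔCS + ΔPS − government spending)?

Net change in total surplus = -£1837.5

Pre-subsidy: 1015/6 - (1/6)q = 125/6 + (1/6)q gives q* = 445 and p* = 95.
With the subsidy, sellers receive ps = pb + 35 for each unit, where pb is the price buyers pay.
On the curves, pb = 1015/6 - (1/6)q and ps = 125/6 + (1/6)q; the wedge ps − pb = 35 gives 125/6 + (1/6)q − (1015/6 - (1/6)q) = 35, so q' = 550.
Then pb = 1015/6 − (1/6)·550 = 77.5 and ps = 125/6 + (1/6)·550 = 112.5.
ΔCS = ½(445 + 550)(95 − 77.5) = 8706.25; ΔPS = ½(445 + 550)(112.5 − 95) = 8706.25.
Government spending = 35 × 550 = 19250.
Net change = 8706.25 + 8706.25 − 19250 = -1837.5. The loss equals the DWL triangle ½·35·105.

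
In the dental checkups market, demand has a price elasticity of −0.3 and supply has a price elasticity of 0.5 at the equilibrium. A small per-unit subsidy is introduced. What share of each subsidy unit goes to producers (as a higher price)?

Producer share = 0.375

For a small subsidy around the equilibrium, the benefit split depends on the relative slopes, which at a point are proportional to the elasticities.
Buyer share = εs/(εs + |εd|) = 0.5/(0.5 + 0.3) = 0.625; seller share = |εd|/(εs + |εd|) = 0.375.
So producers capture 0.375 of the subsidy.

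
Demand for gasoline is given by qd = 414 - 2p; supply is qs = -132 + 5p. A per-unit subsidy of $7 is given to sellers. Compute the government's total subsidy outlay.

Government cost = $1876

Pre-subsidy: 414 - 2p = -132 + 5p gives p* = 78, q* = 258.
With the subsidy, sellers receive ps = pb + 7 for each unit, where pb is the price buyers pay.
Supply in terms of pb becomes qs = -132 + 5(pb + 7) = -97 + 5pb. Setting this equal to demand: 414 - 2pb = -97 + 5pb, so pb = 73.
Sellers receive ps = 73 + 7 = 80; q' = 414 − 2·73 = 268.
Government outlay = subsidy × quantity = 7 × 268 = 1876.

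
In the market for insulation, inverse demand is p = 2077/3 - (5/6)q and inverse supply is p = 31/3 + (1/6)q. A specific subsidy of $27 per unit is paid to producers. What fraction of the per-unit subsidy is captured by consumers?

Pre-subsidy: 2077/3 - (5/6)q = 31/3 + (1/6)q gives q* = 682 and p* = 124.
With the subsidy, sellers receive ps = pb + 27 for each unit, where pb is the price buyers pay.
On the curves, pb = 2077/3 - (5/6)q and ps = 31/3 + (1/6)q; the wedge ps − pb = 27 gives 31/3 + (1/6)q − (2077/3 - (5/6)q) = 27, so q' = 709.
Then pb = 2077/3 − (5/6)·709 = 101.5 and ps = 31/3 + (1/6)·709 = 128.5.
Buyers' price falls by p* − pb = 124 − 101.5 = 22.5; sellers' price rises by ps − p* = 128.5 − 124 = 4.5.
So consumers capture 22.5/27 = 5/6 of each unit of subsidy.

Consumer share = 5/6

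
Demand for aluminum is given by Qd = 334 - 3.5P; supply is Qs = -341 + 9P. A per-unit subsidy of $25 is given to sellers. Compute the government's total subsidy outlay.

Government cost = $5200

Pre-subsidy: 334 - 3.5P = -341 + 9P gives P* = 54, Q* = 145.
With the subsidy, sellers receive Ps = Pb + 25 for each unit, where Pb is the price buyers pay.
Supply in terms of Pb becomes Qs = -341 + 9(Pb + 25) = -116 + 9Pb. Setting this equal to demand: 334 - 3.5Pb = -116 + 9Pb, so Pb = 36.
Sellers receive Ps = 36 + 25 = 61; Q' = 334 − 3.5·36 = 208.
Government outlay = subsidy × quantity = 25 × 208 = 5200.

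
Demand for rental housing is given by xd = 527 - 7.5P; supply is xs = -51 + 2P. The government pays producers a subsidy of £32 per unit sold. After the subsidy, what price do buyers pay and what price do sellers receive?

Pre-subsidy: 527 - 7.5P = -51 + 2P gives P* = 1156/19, x* = 1343/19.
With the subsidy, sellers receive Ps = Pb + 32 for each unit, where Pb is the price buyers pay.
Supply in terms of Pb becomes xs = -51 + 2(Pb + 32) = 13 + 2Pb. Setting this equal to demand: 527 - 7.5Pb = 13 + 2Pb, so Pb = 1028/19.
Sellers receive Ps = 1028/19 + 32 = 1636/19; x' = 527 − 7.5·(1028/19) = 2303/19.

Buyers pay 1028/19; sellers receive 1636/19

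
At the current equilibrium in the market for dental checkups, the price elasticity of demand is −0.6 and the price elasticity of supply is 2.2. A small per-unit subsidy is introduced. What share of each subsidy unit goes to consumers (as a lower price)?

For a small subsidy around the equilibrium, the benefit split depends on the relative slopes, which at a point are proportional to the elasticities.
Buyer share = εs/(εs + |εd|) = 2.2/(2.2 + 0.6) = 11/14; seller share = |εd|/(εs + |εd|) = 3/14.

Consumer share = 11/14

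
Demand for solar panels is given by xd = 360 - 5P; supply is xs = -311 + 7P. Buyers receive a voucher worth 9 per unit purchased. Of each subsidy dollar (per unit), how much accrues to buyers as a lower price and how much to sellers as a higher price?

Pre-subsidy: 360 - 5P = -311 + 7P gives P* = 671/12, x* = 965/12.
With the rebate, buyers effectively pay Pb = Ps − 9, where Ps is the price sellers receive.
Demand in terms of Ps becomes xd = 360 − 5(Ps − 9) = 405 - 5Ps. Setting this equal to supply: 405 - 5Ps = -311 + 7Ps, so Ps = 179/3.
Buyers pay Pb = 179/3 − 9 = 152/3; x' = -311 + 7·(179/3) = 320/3.
Buyers' price falls by P* − Pb = 671/12 − 152/3 = 5.25; sellers' price rises by Ps − P* = 179/3 − 671/12 = 3.75.

Buyers gain 5.25 per unit; sellers gain 3.75 per unit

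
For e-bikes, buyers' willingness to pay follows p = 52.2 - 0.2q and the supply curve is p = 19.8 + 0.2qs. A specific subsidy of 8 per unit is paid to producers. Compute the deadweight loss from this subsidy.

Deadweight loss = 80

Pre-subsidy: 52.2 - 0.2q = 19.8 + 0.2q gives q* = 81 and p* = 36.
With the subsidy, sellers receive ps = pb + 8 for each unit, where pb is the price buyers pay.
On the curves, pb = 52.2 - 0.2q and ps = 19.8 + 0.2q; the wedge ps − pb = 8 gives 19.8 + 0.2q − (52.2 - 0.2q) = 8, so q' = 101.
Then pb = 52.2 − 0.2·101 = 32 and ps = 19.8 + 0.2·101 = 40.
The subsidy expands output by 101 − 81 = 20 past the efficient level; on those units the gap between marginal cost and willingness to pay runs from 0 up to 8.
DWL = ½ × 8 × 20 = 80.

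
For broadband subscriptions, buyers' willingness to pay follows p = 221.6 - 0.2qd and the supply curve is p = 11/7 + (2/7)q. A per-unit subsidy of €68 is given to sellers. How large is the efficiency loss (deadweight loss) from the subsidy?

Deadweight loss = €4760

Pre-subsidy: 221.6 - 0.2q = 11/7 + (2/7)q gives q* = 453 and p* = 131.
With the subsidy, sellers receive ps = pb + 68 for each unit, where pb is the price buyers pay.
On the curves, pb = 221.6 - 0.2q and ps = 11/7 + (2/7)q; the wedge ps − pb = 68 gives 11/7 + (2/7)q − (221.6 - 0.2q) = 68, so q' = 593.
Then pb = 221.6 − 0.2·593 = 103 and ps = 11/7 + (2/7)·593 = 171.
The subsidy expands output by 593 − 453 = 140 past the efficient level; on those units the gap between marginal cost and willingness to pay runs from 0 up to 68.
DWL = ½ × 68 × 140 = 4760.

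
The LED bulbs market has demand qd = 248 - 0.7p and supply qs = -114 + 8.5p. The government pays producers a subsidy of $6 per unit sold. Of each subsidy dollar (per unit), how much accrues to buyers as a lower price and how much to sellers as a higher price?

Buyers gain 255/46 per unit; sellers gain 21/46 per unit

Pre-subsidy: 248 - 0.7p = -114 + 8.5p gives p* = 905/23, q* = 10141/46.
With the subsidy, sellers receive ps = pb + 6 for each unit, where pb is the price buyers pay.
Supply in terms of pb becomes qs = -114 + 8.5(pb + 6) = -63 + 8.5pb. Setting this equal to demand: 248 - 0.7pb = -63 + 8.5pb, so pb = 1555/46.
Sellers receive ps = 1555/46 + 6 = 1831/46; q' = 248 − 0.7·(1555/46) = 20639/92.
Buyers' price falls by p* − pb = 905/23 − 1555/46 = 255/46; sellers' price rises by ps − p* = 1831/46 − 905/23 = 21/46.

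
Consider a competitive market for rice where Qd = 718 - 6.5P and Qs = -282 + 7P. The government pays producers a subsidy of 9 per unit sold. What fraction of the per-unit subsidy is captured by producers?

Producer share = 13/27

Pre-subsidy: 718 - 6.5P = -282 + 7P gives P* = 2000/27, Q* = 6386/27.
With the subsidy, sellers receive Ps = Pb + 9 for each unit, where Pb is the price buyers pay.
Supply in terms of Pb becomes Qs = -282 + 7(Pb + 9) = -219 + 7Pb. Setting this equal to demand: 718 - 6.5Pb = -219 + 7Pb, so Pb = 1874/27.
Sellers receive Ps = 1874/27 + 9 = 2117/27; Q' = 718 − 6.5·(1874/27) = 7205/27.
Buyers' price falls by P* − Pb = 2000/27 − 1874/27 = 14/3; sellers' price rises by Ps − P* = 2117/27 − 2000/27 = 13/3.
So producers capture (13/3)/9 = 13/27 of each unit of subsidy.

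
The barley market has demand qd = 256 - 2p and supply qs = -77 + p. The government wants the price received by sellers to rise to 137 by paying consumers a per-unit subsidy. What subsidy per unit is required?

Required subsidy s = 39 per unit

At a seller price of 137, quantity supplied is -77 + 1·137 = 60.
Buyers absorb 60 only when they pay pb with 256 − 2·pb = 60, i.e. pb = 98.
s = ps − pb = 137 − 98 = 39.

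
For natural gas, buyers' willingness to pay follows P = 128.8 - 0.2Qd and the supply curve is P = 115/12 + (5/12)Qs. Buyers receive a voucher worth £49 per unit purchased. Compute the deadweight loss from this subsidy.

Deadweight loss = 72030/37

Pre-subsidy: 128.8 - 0.2Q = 115/12 + (5/12)Q gives Q* = 7153/37 and P* = 3335/37.
With the rebate, buyers effectively pay Pb = Ps − 49, where Ps is the price sellers receive.
On the curves, Pb = 128.8 - 0.2Q and Ps = 115/12 + (5/12)Q; the wedge Ps − Pb = 49 gives 115/12 + (5/12)Q − (128.8 - 0.2Q) = 49, so Q' = 10093/37.
Then Pb = 128.8 − 0.2·(10093/37) = 2747/37 and Ps = 115/12 + (5/12)·(10093/37) = 4560/37.
The subsidy expands output by 10093/37 − 7153/37 = 2940/37 past the efficient level; on those units the gap between marginal cost and willingness to pay runs from 0 up to 49.
DWL = ½ × 49 × 2940/37 = 72030/37.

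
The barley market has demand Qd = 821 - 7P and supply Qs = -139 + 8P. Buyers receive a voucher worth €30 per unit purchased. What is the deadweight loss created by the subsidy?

Deadweight loss = €1680

Pre-subsidy: 821 - 7P = -139 + 8P gives P* = 64, Q* = 373.
With the rebate, buyers effectively pay Pb = Ps − 30, where Ps is the price sellers receive.
Demand in terms of Ps becomes Qd = 821 − 7(Ps − 30) = 1031 - 7Ps. Setting this equal to supply: 1031 - 7Ps = -139 + 8Ps, so Ps = 78.
Buyers pay Pb = 78 − 30 = 48; Q' = -139 + 8·78 = 485.
The subsidy expands output by 485 − 373 = 112 past the efficient level; on those units the gap between marginal cost and willingness to pay runs from 0 up to 30.
DWL = ½ × 30 × 112 = 1680.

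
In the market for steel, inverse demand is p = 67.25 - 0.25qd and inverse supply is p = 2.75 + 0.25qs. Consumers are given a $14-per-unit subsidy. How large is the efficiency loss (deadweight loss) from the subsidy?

Pre-subsidy: 67.25 - 0.25q = 2.75 + 0.25q gives q* = 129 and p* = 35.
With the rebate, buyers effectively pay pb = ps − 14, where ps is the price sellers receive.
On the curves, pb = 67.25 - 0.25q and ps = 2.75 + 0.25q; the wedge ps − pb = 14 gives 2.75 + 0.25q − (67.25 - 0.25q) = 14, so q' = 157.
Then pb = 67.25 − 0.25·157 = 28 and ps = 2.75 + 0.25·157 = 42.
The subsidy expands output by 157 − 129 = 28 past the efficient level; on those units the gap between marginal cost and willingness to pay runs from 0 up to 14.
DWL = ½ × 14 × 28 = 196.

Deadweight loss = $196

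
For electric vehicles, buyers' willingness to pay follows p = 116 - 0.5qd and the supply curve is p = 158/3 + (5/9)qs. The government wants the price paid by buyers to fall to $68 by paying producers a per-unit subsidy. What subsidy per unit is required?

Required subsidy s = $38 per unit

At a buyer price of 68, quantity demanded is 232 − 2·68 = 96.
Sellers supply 96 only when they receive ps = 158/3 + (5/9)·96 = 106.
s = ps − pb = 106 − 68 = 38.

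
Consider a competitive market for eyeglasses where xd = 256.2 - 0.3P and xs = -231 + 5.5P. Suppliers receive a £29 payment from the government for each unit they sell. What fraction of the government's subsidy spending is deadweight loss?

Pre-subsidy: 256.2 - 0.3P = -231 + 5.5P gives P* = 84, x* = 231.
With the subsidy, sellers receive Ps = Pb + 29 for each unit, where Pb is the price buyers pay.
Supply in terms of Pb becomes xs = -231 + 5.5(Pb + 29) = -71.5 + 5.5Pb. Setting this equal to demand: 256.2 - 0.3Pb = -71.5 + 5.5Pb, so Pb = 56.5.
Sellers receive Ps = 56.5 + 29 = 85.5; x' = 256.2 − 0.3·56.5 = 239.25.
ΔCS = ½(231 + 239.25)(84 − 56.5) = 6465.9375; ΔPS = ½(231 + 239.25)(85.5 − 84) = 352.6875.
Government spending = 29 × 239.25 = 6938.25.
DWL = ½ × 29 × (239.25 − 231) = 119.625; fraction = 119.625 / 6938.25 = 1/58.

DWL / government spending = 1/58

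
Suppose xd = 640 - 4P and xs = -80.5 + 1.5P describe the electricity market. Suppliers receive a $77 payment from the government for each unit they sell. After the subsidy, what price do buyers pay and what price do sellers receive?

Pre-subsidy: 640 - 4P = -80.5 + 1.5P gives P* = 131, x* = 116.
With the subsidy, sellers receive Ps = Pb + 77 for each unit, where Pb is the price buyers pay.
Supply in terms of Pb becomes xs = -80.5 + 1.5(Pb + 77) = 35 + 1.5Pb. Setting this equal to demand: 640 - 4Pb = 35 + 1.5Pb, so Pb = 110.
Sellers receive Ps = 110 + 77 = 187; x' = 640 − 4·110 = 200.

Buyers pay $110; sellers receive $187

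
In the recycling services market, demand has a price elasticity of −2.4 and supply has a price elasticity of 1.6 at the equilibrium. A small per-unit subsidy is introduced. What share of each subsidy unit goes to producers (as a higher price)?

For a small subsidy around the equilibrium, the benefit split depends on the relative slopes, which at a point are proportional to the elasticities.
Buyer share = εs/(εs + |εd|) = 1.6/(1.6 + 2.4) = 0.4; seller share = |εd|/(εs + |εd|) = 0.6.
So producers capture 0.6 of the subsidy.

Producer share = 0.6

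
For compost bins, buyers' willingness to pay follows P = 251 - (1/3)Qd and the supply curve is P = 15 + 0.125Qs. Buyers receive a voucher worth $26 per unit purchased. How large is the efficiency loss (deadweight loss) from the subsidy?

Pre-subsidy: 251 - (1/3)Q = 15 + 0.125Q gives Q* = 5664/11 and P* = 873/11.
With the rebate, buyers effectively pay Pb = Ps − 26, where Ps is the price sellers receive.
On the curves, Pb = 251 - (1/3)Q and Ps = 15 + 0.125Q; the wedge Ps − Pb = 26 gives 15 + 0.125Q − (251 - (1/3)Q) = 26, so Q' = 6288/11.
Then Pb = 251 − (1/3)·(6288/11) = 665/11 and Ps = 15 + 0.125·(6288/11) = 951/11.
The subsidy expands output by 6288/11 − 5664/11 = 624/11 past the efficient level; on those units the gap between marginal cost and willingness to pay runs from 0 up to 26.
DWL = ½ × 26 × 624/11 = 8112/11.

Deadweight loss = 8112/11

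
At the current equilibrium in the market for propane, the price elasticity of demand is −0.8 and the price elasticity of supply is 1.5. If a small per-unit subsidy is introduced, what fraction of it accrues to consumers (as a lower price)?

For a small subsidy around the equilibrium, the benefit split depends on the relative slopes, which at a point are proportional to the elasticities.
Buyer share = εs/(εs + |εd|) = 1.5/(1.5 + 0.8) = 15/23; seller share = |εd|/(εs + |εd|) = 8/23.

Consumer share = 15/23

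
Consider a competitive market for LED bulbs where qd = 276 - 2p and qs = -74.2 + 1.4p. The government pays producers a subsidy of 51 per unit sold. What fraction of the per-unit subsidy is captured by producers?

Pre-subsidy: 276 - 2p = -74.2 + 1.4p gives p* = 103, q* = 70.
With the subsidy, sellers receive ps = pb + 51 for each unit, where pb is the price buyers pay.
Supply in terms of pb becomes qs = -74.2 + 1.4(pb + 51) = -2.8 + 1.4pb. Setting this equal to demand: 276 - 2pb = -2.8 + 1.4pb, so pb = 82.
Sellers receive ps = 82 + 51 = 133; q' = 276 − 2·82 = 112.
Buyers' price falls by p* − pb = 103 − 82 = 21; sellers' price rises by ps − p* = 133 − 103 = 30.
So producers capture 30/51 = 10/17 of each unit of subsidy.

Producer share = 10/17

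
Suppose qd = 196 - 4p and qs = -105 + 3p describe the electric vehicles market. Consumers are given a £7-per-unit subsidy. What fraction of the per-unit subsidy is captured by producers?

Pre-subsidy: 196 - 4p = -105 + 3p gives p* = 43, q* = 24.
With the rebate, buyers effectively pay pb = ps − 7, where ps is the price sellers receive.
Demand in terms of ps becomes qd = 196 − 4(ps − 7) = 224 - 4ps. Setting this equal to supply: 224 - 4ps = -105 + 3ps, so ps = 47.
Buyers pay pb = 47 − 7 = 40; q' = -105 + 3·47 = 36.
Buyers' price falls by p* − pb = 43 − 40 = 3; sellers' price rises by ps − p* = 47 − 43 = 4.
So producers capture 4/7 = 4/7 of each unit of subsidy.

Producer share = 4/7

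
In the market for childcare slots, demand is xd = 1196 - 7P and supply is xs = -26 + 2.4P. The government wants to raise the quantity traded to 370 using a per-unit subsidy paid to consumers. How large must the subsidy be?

Required subsidy s = 47 per unit

At x = 370, invert demand for the buyer price: Pb = (1196 − 370)/7 = 118; invert supply for the seller price: Ps = (370 − (-26))/2.4 = 165.
The subsidy must fill the gap: s = Ps − Pb = 165 − 118 = 47.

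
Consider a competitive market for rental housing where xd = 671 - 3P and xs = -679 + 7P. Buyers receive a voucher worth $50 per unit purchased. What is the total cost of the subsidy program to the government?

Pre-subsidy: 671 - 3P = -679 + 7P gives P* = 135, x* = 266.
With the rebate, buyers effectively pay Pb = Ps − 50, where Ps is the price sellers receive.
Demand in terms of Ps becomes xd = 671 − 3(Ps − 50) = 821 - 3Ps. Setting this equal to supply: 821 - 3Ps = -679 + 7Ps, so Ps = 150.
Buyers pay Pb = 150 − 50 = 100; x' = -679 + 7·150 = 371.
Government outlay = subsidy × quantity = 50 × 371 = 18550.

Government cost = $18550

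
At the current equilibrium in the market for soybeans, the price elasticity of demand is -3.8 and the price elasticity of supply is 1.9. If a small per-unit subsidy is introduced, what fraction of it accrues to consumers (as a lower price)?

For a small subsidy around the equilibrium, the benefit split depends on the relative slopes, which at a point are proportional to the elasticities.
Buyer share = εs/(εs + |εd|) = 1.9/(1.9 + 3.8) = 1/3; seller share = |εd|/(εs + |εd|) = 2/3.

Consumer share = 1/3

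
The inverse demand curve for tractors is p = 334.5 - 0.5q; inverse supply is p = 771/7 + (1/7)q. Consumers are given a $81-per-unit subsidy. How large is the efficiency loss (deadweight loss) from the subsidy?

Pre-subsidy: 334.5 - 0.5q = 771/7 + (1/7)q gives q* = 349 and p* = 160.
With the rebate, buyers effectively pay pb = ps − 81, where ps is the price sellers receive.
On the curves, pb = 334.5 - 0.5q and ps = 771/7 + (1/7)q; the wedge ps − pb = 81 gives 771/7 + (1/7)q − (334.5 - 0.5q) = 81, so q' = 475.
Then pb = 334.5 − 0.5·475 = 97 and ps = 771/7 + (1/7)·475 = 178.
The subsidy expands output by 475 − 349 = 126 past the efficient level; on those units the gap between marginal cost and willingness to pay runs from 0 up to 81.
DWL = ½ × 81 × 126 = 5103.

Deadweight loss = $5103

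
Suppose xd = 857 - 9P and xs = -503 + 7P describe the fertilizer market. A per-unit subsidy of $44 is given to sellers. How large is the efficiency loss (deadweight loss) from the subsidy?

Deadweight loss = $3811.5

Pre-subsidy: 857 - 9P = -503 + 7P gives P* = 85, x* = 92.
With the subsidy, sellers receive Ps = Pb + 44 for each unit, where Pb is the price buyers pay.
Supply in terms of Pb becomes xs = -503 + 7(Pb + 44) = -195 + 7Pb. Setting this equal to demand: 857 - 9Pb = -195 + 7Pb, so Pb = 65.75.
Sellers receive Ps = 65.75 + 44 = 109.75; x' = 857 − 9·65.75 = 265.25.
The subsidy expands output by 265.25 − 92 = 173.25 past the efficient level; on those units the gap between marginal cost and willingness to pay runs from 0 up to 44.
DWL = ½ × 44 × 173.25 = 3811.5.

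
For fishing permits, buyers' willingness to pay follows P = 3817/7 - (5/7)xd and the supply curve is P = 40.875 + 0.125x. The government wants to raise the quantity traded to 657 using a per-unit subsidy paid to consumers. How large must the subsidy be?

Required subsidy s = 47 per unit

At x = 657, from the demand curve buyers pay Pb = 3817/7 − (5/7)·657 = 76; from the supply curve sellers need Ps = 40.875 + 0.125·657 = 123.
The subsidy must fill the gap: s = Ps − Pb = 123 − 76 = 47.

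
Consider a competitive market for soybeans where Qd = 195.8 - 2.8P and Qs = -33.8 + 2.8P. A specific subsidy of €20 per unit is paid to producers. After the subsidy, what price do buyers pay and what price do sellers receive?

Pre-subsidy: 195.8 - 2.8P = -33.8 + 2.8P gives P* = 41, Q* = 81.
With the subsidy, sellers receive Ps = Pb + 20 for each unit, where Pb is the price buyers pay.
Supply in terms of Pb becomes Qs = -33.8 + 2.8(Pb + 20) = 22.2 + 2.8Pb. Setting this equal to demand: 195.8 - 2.8Pb = 22.2 + 2.8Pb, so Pb = 31.
Sellers receive Ps = 31 + 20 = 51; Q' = 195.8 − 2.8·31 = 109.

Buyers pay €31; sellers receive €51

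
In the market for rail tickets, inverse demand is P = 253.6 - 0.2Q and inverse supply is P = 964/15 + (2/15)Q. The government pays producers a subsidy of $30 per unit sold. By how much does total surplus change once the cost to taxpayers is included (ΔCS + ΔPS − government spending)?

Pre-subsidy: 253.6 - 0.2Q = 964/15 + (2/15)Q gives Q* = 568 and P* = 140.
With the subsidy, sellers receive Ps = Pb + 30 for each unit, where Pb is the price buyers pay.
On the curves, Pb = 253.6 - 0.2Q and Ps = 964/15 + (2/15)Q; the wedge Ps − Pb = 30 gives 964/15 + (2/15)Q − (253.6 - 0.2Q) = 30, so Q' = 658.
Then Pb = 253.6 − 0.2·658 = 122 and Ps = 964/15 + (2/15)·658 = 152.
ΔCS = ½(568 + 658)(140 − 122) = 11034; ΔPS = ½(568 + 658)(152 − 140) = 7356.
Government spending = 30 × 658 = 19740.
Net change = 11034 + 7356 − 19740 = -1350. The loss equals the DWL triangle ½·30·90.

Net change in total surplus = -$1350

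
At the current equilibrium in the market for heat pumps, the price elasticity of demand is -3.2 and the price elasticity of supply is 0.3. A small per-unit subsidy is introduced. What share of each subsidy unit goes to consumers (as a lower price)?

For a small subsidy around the equilibrium, the benefit split depends on the relative slopes, which at a point are proportional to the elasticities.
Buyer share = εs/(εs + |εd|) = 0.3/(0.3 + 3.2) = 3/35; seller share = |εd|/(εs + |εd|) = 32/35.

Consumer share = 3/35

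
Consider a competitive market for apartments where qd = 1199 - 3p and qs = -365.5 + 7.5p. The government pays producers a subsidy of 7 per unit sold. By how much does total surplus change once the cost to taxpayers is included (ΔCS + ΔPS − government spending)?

Pre-subsidy: 1199 - 3p = -365.5 + 7.5p gives p* = 149, q* = 752.
With the subsidy, sellers receive ps = pb + 7 for each unit, where pb is the price buyers pay.
Supply in terms of pb becomes qs = -365.5 + 7.5(pb + 7) = -313 + 7.5pb. Setting this equal to demand: 1199 - 3pb = -313 + 7.5pb, so pb = 144.
Sellers receive ps = 144 + 7 = 151; q' = 1199 − 3·144 = 767.
ΔCS = ½(752 + 767)(149 − 144) = 3797.5; ΔPS = ½(752 + 767)(151 − 149) = 1519.
Government spending = 7 × 767 = 5369.
Net change = 3797.5 + 1519 − 5369 = -52.5. The loss equals the DWL triangle ½·7·15.

Net change in total surplus = -52.5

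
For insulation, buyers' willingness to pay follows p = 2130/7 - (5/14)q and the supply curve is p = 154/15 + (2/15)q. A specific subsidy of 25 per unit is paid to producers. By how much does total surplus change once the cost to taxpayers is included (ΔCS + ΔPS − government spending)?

Pre-subsidy: 2130/7 - (5/14)q = 154/15 + (2/15)q gives q* = 61744/103 and p* = 9290/103.
With the subsidy, sellers receive ps = pb + 25 for each unit, where pb is the price buyers pay.
On the curves, pb = 2130/7 - (5/14)q and ps = 154/15 + (2/15)q; the wedge ps − pb = 25 gives 154/15 + (2/15)q − (2130/7 - (5/14)q) = 25, so q' = 66994/103.
Then pb = 2130/7 − (5/14)·(66994/103) = 7415/103 and ps = 154/15 + (2/15)·(66994/103) = 9990/103.
ΔCS = ½(61744/103 + 66994/103)(9290/103 − 7415/103) = 120691875/10609; ΔPS = ½(61744/103 + 66994/103)(9990/103 − 9290/103) = 45058300/10609.
Government spending = 25 × 66994/103 = 1674850/103.
Net change = 120691875/10609 + 45058300/10609 − 1674850/103 = -65625/103. The loss equals the DWL triangle ½·25·5250/103.

Net change in total surplus = -65625/103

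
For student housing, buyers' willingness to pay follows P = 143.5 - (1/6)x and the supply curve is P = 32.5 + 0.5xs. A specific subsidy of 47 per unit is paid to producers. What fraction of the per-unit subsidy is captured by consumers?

Consumer share = 0.25

Pre-subsidy: 143.5 - (1/6)x = 32.5 + 0.5x gives x* = 166.5 and P* = 115.75.
With the subsidy, sellers receive Ps = Pb + 47 for each unit, where Pb is the price buyers pay.
On the curves, Pb = 143.5 - (1/6)x and Ps = 32.5 + 0.5x; the wedge Ps − Pb = 47 gives 32.5 + 0.5x − (143.5 - (1/6)x) = 47, so x' = 237.
Then Pb = 143.5 − (1/6)·237 = 104 and Ps = 32.5 + 0.5·237 = 151.
Buyers' price falls by P* − Pb = 115.75 − 104 = 11.75; sellers' price rises by Ps − P* = 151 − 115.75 = 35.25.
So consumers capture 11.75/47 = 0.25 of each unit of subsidy.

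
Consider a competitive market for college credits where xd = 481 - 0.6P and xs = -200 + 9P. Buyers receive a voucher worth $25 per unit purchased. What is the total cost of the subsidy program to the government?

Pre-subsidy: 481 - 0.6P = -200 + 9P gives P* = 70.9375, x* = 438.4375.
With the rebate, buyers effectively pay Pb = Ps − 25, where Ps is the price sellers receive.
Demand in terms of Ps becomes xd = 481 − 0.6(Ps − 25) = 496 - 0.6Ps. Setting this equal to supply: 496 - 0.6Ps = -200 + 9Ps, so Ps = 72.5.
Buyers pay Pb = 72.5 − 25 = 47.5; x' = -200 + 9·72.5 = 452.5.
Government outlay = subsidy × quantity = 25 × 452.5 = 11312.5.

Government cost = $11312.5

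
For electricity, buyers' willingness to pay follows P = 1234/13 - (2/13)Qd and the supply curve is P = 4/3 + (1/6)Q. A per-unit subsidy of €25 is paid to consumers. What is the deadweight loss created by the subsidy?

Pre-subsidy: 1234/13 - (2/13)Q = 4/3 + (1/6)Q gives Q* = 292 and P* = 50.
With the rebate, buyers effectively pay Pb = Ps − 25, where Ps is the price sellers receive.
On the curves, Pb = 1234/13 - (2/13)Q and Ps = 4/3 + (1/6)Q; the wedge Ps − Pb = 25 gives 4/3 + (1/6)Q − (1234/13 - (2/13)Q) = 25, so Q' = 370.
Then Pb = 1234/13 − (2/13)·370 = 38 and Ps = 4/3 + (1/6)·370 = 63.
The subsidy expands output by 370 − 292 = 78 past the efficient level; on those units the gap between marginal cost and willingness to pay runs from 0 up to 25.
DWL = ½ × 25 × 78 = 975.

Deadweight loss = €975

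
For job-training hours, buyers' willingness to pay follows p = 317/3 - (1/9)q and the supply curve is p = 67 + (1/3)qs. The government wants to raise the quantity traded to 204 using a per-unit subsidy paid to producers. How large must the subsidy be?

At q = 204, from the demand curve buyers pay pb = 317/3 − (1/9)·204 = 83; from the supply curve sellers need ps = 67 + (1/3)·204 = 135.
The subsidy must fill the gap: s = ps − pb = 135 − 83 = 52.

Required subsidy s = 52 per unit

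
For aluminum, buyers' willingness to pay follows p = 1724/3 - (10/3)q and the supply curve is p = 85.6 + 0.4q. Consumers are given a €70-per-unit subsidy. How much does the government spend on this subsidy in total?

Government cost = €10482.5

Pre-subsidy: 1724/3 - (10/3)q = 85.6 + 0.4q gives q* = 131 and p* = 138.
With the rebate, buyers effectively pay pb = ps − 70, where ps is the price sellers receive.
On the curves, pb = 1724/3 - (10/3)q and ps = 85.6 + 0.4q; the wedge ps − pb = 70 gives 85.6 + 0.4q − (1724/3 - (10/3)q) = 70, so q' = 149.75.
Then pb = 1724/3 − (10/3)·149.75 = 75.5 and ps = 85.6 + 0.4·149.75 = 145.5.
Government outlay = subsidy × quantity = 70 × 149.75 = 10482.5.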